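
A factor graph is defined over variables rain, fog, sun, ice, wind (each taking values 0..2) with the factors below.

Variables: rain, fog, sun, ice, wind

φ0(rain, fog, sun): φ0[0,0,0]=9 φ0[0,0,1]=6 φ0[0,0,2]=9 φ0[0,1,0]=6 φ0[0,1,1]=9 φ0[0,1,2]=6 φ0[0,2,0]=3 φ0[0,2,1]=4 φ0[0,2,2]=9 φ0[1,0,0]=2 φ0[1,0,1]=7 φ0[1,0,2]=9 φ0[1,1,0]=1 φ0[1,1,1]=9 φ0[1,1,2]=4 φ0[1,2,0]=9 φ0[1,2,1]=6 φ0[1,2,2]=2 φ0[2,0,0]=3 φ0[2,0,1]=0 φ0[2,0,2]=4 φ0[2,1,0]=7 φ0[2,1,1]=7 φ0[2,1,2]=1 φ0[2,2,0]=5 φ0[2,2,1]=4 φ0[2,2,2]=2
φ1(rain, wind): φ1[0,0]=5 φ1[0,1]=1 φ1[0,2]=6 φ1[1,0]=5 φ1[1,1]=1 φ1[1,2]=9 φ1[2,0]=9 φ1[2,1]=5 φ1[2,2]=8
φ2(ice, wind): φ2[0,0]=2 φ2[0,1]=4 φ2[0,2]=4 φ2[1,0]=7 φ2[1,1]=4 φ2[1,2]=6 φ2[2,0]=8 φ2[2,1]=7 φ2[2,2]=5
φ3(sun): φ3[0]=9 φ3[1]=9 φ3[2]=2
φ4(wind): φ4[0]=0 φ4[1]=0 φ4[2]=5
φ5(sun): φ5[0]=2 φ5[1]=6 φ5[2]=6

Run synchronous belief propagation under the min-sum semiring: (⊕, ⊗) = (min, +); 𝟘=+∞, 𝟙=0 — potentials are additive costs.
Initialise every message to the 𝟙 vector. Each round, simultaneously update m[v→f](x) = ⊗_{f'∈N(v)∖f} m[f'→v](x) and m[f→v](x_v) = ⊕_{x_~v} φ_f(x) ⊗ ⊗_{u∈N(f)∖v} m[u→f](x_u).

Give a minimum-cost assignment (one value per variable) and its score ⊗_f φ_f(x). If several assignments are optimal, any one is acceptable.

init: all messages = 𝟙 over 3 values
r1 m[φ0→rain] = [3, 1, 0]
r1 m[φ0→fog] = [0, 1, 2]
r1 m[φ0→sun] = [1, 0, 1]
r1 m[φ1→rain] = [1, 1, 5]
r1 m[φ1→wind] = [5, 1, 6]
r1 m[φ2→ice] = [2, 4, 5]
r1 m[φ2→wind] = [2, 4, 4]
r1 m[φ3→sun] = [9, 9, 2]
r1 m[φ4→wind] = [0, 0, 5]
r1 m[φ5→sun] = [2, 6, 6]
r1 m[rain→φ0] = [0, 0, 0]
r1 m[rain→φ1] = [0, 0, 0]
r1 m[fog→φ0] = [0, 0, 0]
r1 m[sun→φ0] = [0, 0, 0]
r1 m[sun→φ3] = [0, 0, 0]
r1 m[sun→φ5] = [0, 0, 0]
r1 m[ice→φ2] = [0, 0, 0]
r1 m[wind→φ1] = [0, 0, 0]
r1 m[wind→φ2] = [0, 0, 0]
r1 m[wind→φ4] = [0, 0, 0]
r2 m[φ0→rain] = [3, 1, 0]
r2 m[φ0→fog] = [0, 1, 2]
r2 m[φ0→sun] = [1, 0, 1]
r2 m[φ1→rain] = [1, 1, 5]
r2 m[φ1→wind] = [5, 1, 6]
r2 m[φ2→ice] = [2, 4, 5]
r2 m[φ2→wind] = [2, 4, 4]
r2 m[φ3→sun] = [9, 9, 2]
r2 m[φ4→wind] = [0, 0, 5]
r2 m[φ5→sun] = [2, 6, 6]
r2 m[rain→φ0] = [1, 1, 5]
r2 m[rain→φ1] = [3, 1, 0]
r2 m[fog→φ0] = [0, 0, 0]
r2 m[sun→φ0] = [11, 15, 8]
r2 m[sun→φ3] = [3, 6, 7]
r2 m[sun→φ5] = [10, 9, 3]
r2 m[ice→φ2] = [0, 0, 0]
r2 m[wind→φ1] = [2, 4, 9]
r2 m[wind→φ2] = [5, 1, 11]
r2 m[wind→φ4] = [7, 5, 10]
r3 m[φ0→rain] = [14, 10, 9]
r3 m[φ0→fog] = [14, 13, 11]
r3 m[φ0→sun] = [2, 5, 3]
r3 m[φ1→rain] = [5, 5, 9]
r3 m[φ1→wind] = [6, 2, 8]
r3 m[φ2→ice] = [5, 5, 8]
r3 m[φ2→wind] = [2, 4, 4]
r3 m[φ3→sun] = [9, 9, 2]
r3 m[φ4→wind] = [0, 0, 5]
r3 m[φ5→sun] = [2, 6, 6]
r3 m[rain→φ0] = [1, 1, 5]
r3 m[rain→φ1] = [3, 1, 0]
r3 m[fog→φ0] = [0, 0, 0]
r3 m[sun→φ0] = [11, 15, 8]
r3 m[sun→φ3] = [3, 6, 7]
r3 m[sun→φ5] = [10, 9, 3]
r3 m[ice→φ2] = [0, 0, 0]
r3 m[wind→φ1] = [2, 4, 9]
r3 m[wind→φ2] = [5, 1, 11]
r3 m[wind→φ4] = [7, 5, 10]
r4 m[φ0→rain] = [14, 10, 9]
r4 m[φ0→fog] = [14, 13, 11]
r4 m[φ0→sun] = [2, 5, 3]
r4 m[φ1→rain] = [5, 5, 9]
r4 m[φ1→wind] = [6, 2, 8]
r4 m[φ2→ice] = [5, 5, 8]
r4 m[φ2→wind] = [2, 4, 4]
r4 m[φ3→sun] = [9, 9, 2]
r4 m[φ4→wind] = [0, 0, 5]
r4 m[φ5→sun] = [2, 6, 6]
r4 m[rain→φ0] = [5, 5, 9]
r4 m[rain→φ1] = [14, 10, 9]
r4 m[fog→φ0] = [0, 0, 0]
r4 m[sun→φ0] = [11, 15, 8]
r4 m[sun→φ3] = [4, 11, 9]
r4 m[sun→φ5] = [11, 14, 5]
r4 m[ice→φ2] = [0, 0, 0]
r4 m[wind→φ1] = [2, 4, 9]
r4 m[wind→φ2] = [6, 2, 13]
r4 m[wind→φ4] = [8, 6, 12]
r5 m[φ0→rain] = [14, 10, 9]
r5 m[φ0→fog] = [18, 17, 15]
r5 m[φ0→sun] = [6, 9, 7]
r5 m[φ1→rain] = [5, 5, 9]
r5 m[φ1→wind] = [15, 11, 17]
r5 m[φ2→ice] = [6, 6, 9]
r5 m[φ2→wind] = [2, 4, 4]
r5 m[φ3→sun] = [9, 9, 2]
r5 m[φ4→wind] = [0, 0, 5]
r5 m[φ5→sun] = [2, 6, 6]
r5 m[rain→φ0] = [5, 5, 9]
r5 m[rain→φ1] = [14, 10, 9]
r5 m[fog→φ0] = [0, 0, 0]
r5 m[sun→φ0] = [11, 15, 8]
r5 m[sun→φ3] = [4, 11, 9]
r5 m[sun→φ5] = [11, 14, 5]
r5 m[ice→φ2] = [0, 0, 0]
r5 m[wind→φ1] = [2, 4, 9]
r5 m[wind→φ2] = [6, 2, 13]
r5 m[wind→φ4] = [8, 6, 12]
r6 m[φ0→rain] = [14, 10, 9]
r6 m[φ0→fog] = [18, 17, 15]
r6 m[φ0→sun] = [6, 9, 7]
r6 m[φ1→rain] = [5, 5, 9]
r6 m[φ1→wind] = [15, 11, 17]
r6 m[φ2→ice] = [6, 6, 9]
r6 m[φ2→wind] = [2, 4, 4]
r6 m[φ3→sun] = [9, 9, 2]
r6 m[φ4→wind] = [0, 0, 5]
r6 m[φ5→sun] = [2, 6, 6]
r6 m[rain→φ0] = [5, 5, 9]
r6 m[rain→φ1] = [14, 10, 9]
r6 m[fog→φ0] = [0, 0, 0]
r6 m[sun→φ0] = [11, 15, 8]
r6 m[sun→φ3] = [8, 15, 13]
r6 m[sun→φ5] = [15, 18, 9]
r6 m[ice→φ2] = [0, 0, 0]
r6 m[wind→φ1] = [2, 4, 9]
r6 m[wind→φ2] = [15, 11, 22]
r6 m[wind→φ4] = [17, 15, 21]
r7 m[φ0→rain] = [14, 10, 9]
r7 m[φ0→fog] = [18, 17, 15]
r7 m[φ0→sun] = [6, 9, 7]
r7 m[φ1→rain] = [5, 5, 9]
r7 m[φ1→wind] = [15, 11, 17]
r7 m[φ2→ice] = [15, 15, 18]
r7 m[φ2→wind] = [2, 4, 4]
r7 m[φ3→sun] = [9, 9, 2]
r7 m[φ4→wind] = [0, 0, 5]
r7 m[φ5→sun] = [2, 6, 6]
r7 m[rain→φ0] = [5, 5, 9]
r7 m[rain→φ1] = [14, 10, 9]
r7 m[fog→φ0] = [0, 0, 0]
r7 m[sun→φ0] = [11, 15, 8]
r7 m[sun→φ3] = [8, 15, 13]
r7 m[sun→φ5] = [15, 18, 9]
r7 m[ice→φ2] = [0, 0, 0]
r7 m[wind→φ1] = [2, 4, 9]
r7 m[wind→φ2] = [15, 11, 22]
r7 m[wind→φ4] = [17, 15, 21]
r8 m[φ0→rain] = [14, 10, 9]
r8 m[φ0→fog] = [18, 17, 15]
r8 m[φ0→sun] = [6, 9, 7]
r8 m[φ1→rain] = [5, 5, 9]
r8 m[φ1→wind] = [15, 11, 17]
r8 m[φ2→ice] = [15, 15, 18]
r8 m[φ2→wind] = [2, 4, 4]
r8 m[φ3→sun] = [9, 9, 2]
r8 m[φ4→wind] = [0, 0, 5]
r8 m[φ5→sun] = [2, 6, 6]
r8 m[rain→φ0] = [5, 5, 9]
r8 m[rain→φ1] = [14, 10, 9]
r8 m[fog→φ0] = [0, 0, 0]
r8 m[sun→φ0] = [11, 15, 8]
r8 m[sun→φ3] = [8, 15, 13]
r8 m[sun→φ5] = [15, 18, 9]
r8 m[ice→φ2] = [0, 0, 0]
r8 m[wind→φ1] = [2, 4, 9]
r8 m[wind→φ2] = [15, 11, 22]
r8 m[wind→φ4] = [17, 15, 21]
fixed point reached at round 8
traceback from rain: (rain=1, fog=2, sun=2, ice=0, wind=1), score=15

assignment: (rain=1, fog=2, sun=2, ice=0, wind=1); score = 15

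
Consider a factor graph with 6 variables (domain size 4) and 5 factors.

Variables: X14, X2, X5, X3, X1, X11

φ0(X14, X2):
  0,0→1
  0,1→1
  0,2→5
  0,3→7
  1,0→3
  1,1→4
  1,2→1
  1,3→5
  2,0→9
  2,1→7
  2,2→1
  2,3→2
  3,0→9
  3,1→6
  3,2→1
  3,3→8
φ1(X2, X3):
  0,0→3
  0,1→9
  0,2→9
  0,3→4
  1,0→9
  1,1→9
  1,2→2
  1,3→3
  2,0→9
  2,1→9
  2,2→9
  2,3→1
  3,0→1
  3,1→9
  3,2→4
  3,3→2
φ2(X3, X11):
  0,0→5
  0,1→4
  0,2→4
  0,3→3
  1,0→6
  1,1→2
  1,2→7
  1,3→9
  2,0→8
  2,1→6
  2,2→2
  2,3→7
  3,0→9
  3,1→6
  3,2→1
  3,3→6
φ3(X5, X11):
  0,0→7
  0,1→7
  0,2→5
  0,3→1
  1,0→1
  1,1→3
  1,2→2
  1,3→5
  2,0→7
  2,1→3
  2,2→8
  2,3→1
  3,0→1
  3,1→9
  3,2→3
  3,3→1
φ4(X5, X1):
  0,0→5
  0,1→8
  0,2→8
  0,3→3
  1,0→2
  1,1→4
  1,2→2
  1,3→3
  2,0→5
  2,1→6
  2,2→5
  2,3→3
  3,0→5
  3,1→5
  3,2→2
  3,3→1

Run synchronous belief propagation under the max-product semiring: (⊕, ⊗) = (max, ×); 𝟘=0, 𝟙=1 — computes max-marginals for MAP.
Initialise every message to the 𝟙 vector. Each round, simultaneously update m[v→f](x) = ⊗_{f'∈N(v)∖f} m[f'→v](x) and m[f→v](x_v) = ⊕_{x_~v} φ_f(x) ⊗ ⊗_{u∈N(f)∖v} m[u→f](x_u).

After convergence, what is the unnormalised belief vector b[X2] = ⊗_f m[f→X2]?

init: all messages = 𝟙 over 4 values
r1 m[φ0→X14] = [7, 5, 9, 9]
r1 m[φ0→X2] = [9, 7, 5, 8]
r1 m[φ1→X2] = [9, 9, 9, 9]
r1 m[φ1→X3] = [9, 9, 9, 4]
r1 m[φ2→X3] = [5, 9, 8, 9]
r1 m[φ2→X11] = [9, 6, 7, 9]
r1 m[φ3→X5] = [7, 5, 8, 9]
r1 m[φ3→X11] = [7, 9, 8, 5]
r1 m[φ4→X5] = [8, 4, 6, 5]
r1 m[φ4→X1] = [5, 8, 8, 3]
r1 m[X14→φ0] = [1, 1, 1, 1]
r1 m[X2→φ0] = [1, 1, 1, 1]
r1 m[X2→φ1] = [1, 1, 1, 1]
r1 m[X5→φ3] = [1, 1, 1, 1]
r1 m[X5→φ4] = [1, 1, 1, 1]
r1 m[X3→φ1] = [1, 1, 1, 1]
r1 m[X3→φ2] = [1, 1, 1, 1]
r1 m[X1→φ4] = [1, 1, 1, 1]
r1 m[X11→φ2] = [1, 1, 1, 1]
r1 m[X11→φ3] = [1, 1, 1, 1]
r2 m[φ0→X14] = [7, 5, 9, 9]
r2 m[φ0→X2] = [9, 7, 5, 8]
r2 m[φ1→X2] = [9, 9, 9, 9]
r2 m[φ1→X3] = [9, 9, 9, 4]
r2 m[φ2→X3] = [5, 9, 8, 9]
r2 m[φ2→X11] = [9, 6, 7, 9]
r2 m[φ3→X5] = [7, 5, 8, 9]
r2 m[φ3→X11] = [7, 9, 8, 5]
r2 m[φ4→X5] = [8, 4, 6, 5]
r2 m[φ4→X1] = [5, 8, 8, 3]
r2 m[X14→φ0] = [1, 1, 1, 1]
r2 m[X2→φ0] = [9, 9, 9, 9]
r2 m[X2→φ1] = [9, 7, 5, 8]
r2 m[X5→φ3] = [8, 4, 6, 5]
r2 m[X5→φ4] = [7, 5, 8, 9]
r2 m[X3→φ1] = [5, 9, 8, 9]
r2 m[X3→φ2] = [9, 9, 9, 4]
r2 m[X1→φ4] = [1, 1, 1, 1]
r2 m[X11→φ2] = [7, 9, 8, 5]
r2 m[X11→φ3] = [9, 6, 7, 9]
r3 m[φ0→X14] = [63, 45, 81, 81]
r3 m[φ0→X2] = [9, 7, 5, 8]
r3 m[φ1→X2] = [81, 81, 81, 81]
r3 m[φ1→X3] = [63, 81, 81, 36]
r3 m[φ2→X3] = [36, 56, 56, 63]
r3 m[φ2→X11] = [72, 54, 63, 81]
r3 m[φ3→X5] = [63, 45, 63, 54]
r3 m[φ3→X11] = [56, 56, 48, 20]
r3 m[φ4→X5] = [8, 4, 6, 5]
r3 m[φ4→X1] = [45, 56, 56, 24]
r3 m[X14→φ0] = [1, 1, 1, 1]
r3 m[X2→φ0] = [9, 9, 9, 9]
r3 m[X2→φ1] = [9, 7, 5, 8]
r3 m[X5→φ3] = [8, 4, 6, 5]
r3 m[X5→φ4] = [7, 5, 8, 9]
r3 m[X3→φ1] = [5, 9, 8, 9]
r3 m[X3→φ2] = [9, 9, 9, 4]
r3 m[X1→φ4] = [1, 1, 1, 1]
r3 m[X11→φ2] = [7, 9, 8, 5]
r3 m[X11→φ3] = [9, 6, 7, 9]
r4 m[φ0→X14] = [63, 45, 81, 81]
r4 m[φ0→X2] = [9, 7, 5, 8]
r4 m[φ1→X2] = [81, 81, 81, 81]
r4 m[φ1→X3] = [63, 81, 81, 36]
r4 m[φ2→X3] = [36, 56, 56, 63]
r4 m[φ2→X11] = [72, 54, 63, 81]
r4 m[φ3→X5] = [63, 45, 63, 54]
r4 m[φ3→X11] = [56, 56, 48, 20]
r4 m[φ4→X5] = [8, 4, 6, 5]
r4 m[φ4→X1] = [45, 56, 56, 24]
r4 m[X14→φ0] = [1, 1, 1, 1]
r4 m[X2→φ0] = [81, 81, 81, 81]
r4 m[X2→φ1] = [9, 7, 5, 8]
r4 m[X5→φ3] = [8, 4, 6, 5]
r4 m[X5→φ4] = [63, 45, 63, 54]
r4 m[X3→φ1] = [36, 56, 56, 63]
r4 m[X3→φ2] = [63, 81, 81, 36]
r4 m[X1→φ4] = [1, 1, 1, 1]
r4 m[X11→φ2] = [56, 56, 48, 20]
r4 m[X11→φ3] = [72, 54, 63, 81]
r5 m[φ0→X14] = [567, 405, 729, 729]
r5 m[φ0→X2] = [9, 7, 5, 8]
r5 m[φ1→X2] = [504, 504, 504, 504]
r5 m[φ1→X3] = [63, 81, 81, 36]
r5 m[φ2→X3] = [280, 336, 448, 504]
r5 m[φ2→X11] = [648, 486, 567, 729]
r5 m[φ3→X5] = [504, 405, 504, 486]
r5 m[φ3→X11] = [56, 56, 48, 20]
r5 m[φ4→X5] = [8, 4, 6, 5]
r5 m[φ4→X1] = [315, 504, 504, 189]
r5 m[X14→φ0] = [1, 1, 1, 1]
r5 m[X2→φ0] = [81, 81, 81, 81]
r5 m[X2→φ1] = [9, 7, 5, 8]
r5 m[X5→φ3] = [8, 4, 6, 5]
r5 m[X5→φ4] = [63, 45, 63, 54]
r5 m[X3→φ1] = [36, 56, 56, 63]
r5 m[X3→φ2] = [63, 81, 81, 36]
r5 m[X1→φ4] = [1, 1, 1, 1]
r5 m[X11→φ2] = [56, 56, 48, 20]
r5 m[X11→φ3] = [72, 54, 63, 81]
r6 m[φ0→X14] = [567, 405, 729, 729]
r6 m[φ0→X2] = [9, 7, 5, 8]
r6 m[φ1→X2] = [504, 504, 504, 504]
r6 m[φ1→X3] = [63, 81, 81, 36]
r6 m[φ2→X3] = [280, 336, 448, 504]
r6 m[φ2→X11] = [648, 486, 567, 729]
r6 m[φ3→X5] = [504, 405, 504, 486]
r6 m[φ3→X11] = [56, 56, 48, 20]
r6 m[φ4→X5] = [8, 4, 6, 5]
r6 m[φ4→X1] = [315, 504, 504, 189]
r6 m[X14→φ0] = [1, 1, 1, 1]
r6 m[X2→φ0] = [504, 504, 504, 504]
r6 m[X2→φ1] = [9, 7, 5, 8]
r6 m[X5→φ3] = [8, 4, 6, 5]
r6 m[X5→φ4] = [504, 405, 504, 486]
r6 m[X3→φ1] = [280, 336, 448, 504]
r6 m[X3→φ2] = [63, 81, 81, 36]
r6 m[X1→φ4] = [1, 1, 1, 1]
r6 m[X11→φ2] = [56, 56, 48, 20]
r6 m[X11→φ3] = [648, 486, 567, 729]
r7 m[φ0→X14] = [3528, 2520, 4536, 4536]
r7 m[φ0→X2] = [9, 7, 5, 8]
r7 m[φ1→X2] = [4032, 3024, 4032, 3024]
r7 m[φ1→X3] = [63, 81, 81, 36]
r7 m[φ2→X3] = [280, 336, 448, 504]
r7 m[φ2→X11] = [648, 486, 567, 729]
r7 m[φ3→X5] = [4536, 3645, 4536, 4374]
r7 m[φ3→X11] = [56, 56, 48, 20]
r7 m[φ4→X5] = [8, 4, 6, 5]
r7 m[φ4→X1] = [2520, 4032, 4032, 1512]
r7 m[X14→φ0] = [1, 1, 1, 1]
r7 m[X2→φ0] = [504, 504, 504, 504]
r7 m[X2→φ1] = [9, 7, 5, 8]
r7 m[X5→φ3] = [8, 4, 6, 5]
r7 m[X5→φ4] = [504, 405, 504, 486]
r7 m[X3→φ1] = [280, 336, 448, 504]
r7 m[X3→φ2] = [63, 81, 81, 36]
r7 m[X1→φ4] = [1, 1, 1, 1]
r7 m[X11→φ2] = [56, 56, 48, 20]
r7 m[X11→φ3] = [648, 486, 567, 729]
r8 m[φ0→X14] = [3528, 2520, 4536, 4536]
r8 m[φ0→X2] = [9, 7, 5, 8]
r8 m[φ1→X2] = [4032, 3024, 4032, 3024]
r8 m[φ1→X3] = [63, 81, 81, 36]
r8 m[φ2→X3] = [280, 336, 448, 504]
r8 m[φ2→X11] = [648, 486, 567, 729]
r8 m[φ3→X5] = [4536, 3645, 4536, 4374]
r8 m[φ3→X11] = [56, 56, 48, 20]
r8 m[φ4→X5] = [8, 4, 6, 5]
r8 m[φ4→X1] = [2520, 4032, 4032, 1512]
r8 m[X14→φ0] = [1, 1, 1, 1]
r8 m[X2→φ0] = [4032, 3024, 4032, 3024]
r8 m[X2→φ1] = [9, 7, 5, 8]
r8 m[X5→φ3] = [8, 4, 6, 5]
r8 m[X5→φ4] = [4536, 3645, 4536, 4374]
r8 m[X3→φ1] = [280, 336, 448, 504]
r8 m[X3→φ2] = [63, 81, 81, 36]
r8 m[X1→φ4] = [1, 1, 1, 1]
r8 m[X11→φ2] = [56, 56, 48, 20]
r8 m[X11→φ3] = [648, 486, 567, 729]
r9 m[φ0→X14] = [21168, 15120, 36288, 36288]
r9 m[φ0→X2] = [9, 7, 5, 8]
r9 m[φ1→X2] = [4032, 3024, 4032, 3024]
r9 m[φ1→X3] = [63, 81, 81, 36]
r9 m[φ2→X3] = [280, 336, 448, 504]
r9 m[φ2→X11] = [648, 486, 567, 729]
r9 m[φ3→X5] = [4536, 3645, 4536, 4374]
r9 m[φ3→X11] = [56, 56, 48, 20]
r9 m[φ4→X5] = [8, 4, 6, 5]
r9 m[φ4→X1] = [22680, 36288, 36288, 13608]
r9 m[X14→φ0] = [1, 1, 1, 1]
r9 m[X2→φ0] = [4032, 3024, 4032, 3024]
r9 m[X2→φ1] = [9, 7, 5, 8]
r9 m[X5→φ3] = [8, 4, 6, 5]
r9 m[X5→φ4] = [4536, 3645, 4536, 4374]
r9 m[X3→φ1] = [280, 336, 448, 504]
r9 m[X3→φ2] = [63, 81, 81, 36]
r9 m[X1→φ4] = [1, 1, 1, 1]
r9 m[X11→φ2] = [56, 56, 48, 20]
r9 m[X11→φ3] = [648, 486, 567, 729]
r10 m[φ0→X14] = [21168, 15120, 36288, 36288]
r10 m[φ0→X2] = [9, 7, 5, 8]
r10 m[φ1→X2] = [4032, 3024, 4032, 3024]
r10 m[φ1→X3] = [63, 81, 81, 36]
r10 m[φ2→X3] = [280, 336, 448, 504]
r10 m[φ2→X11] = [648, 486, 567, 729]
r10 m[φ3→X5] = [4536, 3645, 4536, 4374]
r10 m[φ3→X11] = [56, 56, 48, 20]
r10 m[φ4→X5] = [8, 4, 6, 5]
r10 m[φ4→X1] = [22680, 36288, 36288, 13608]
r10 m[X14→φ0] = [1, 1, 1, 1]
r10 m[X2→φ0] = [4032, 3024, 4032, 3024]
r10 m[X2→φ1] = [9, 7, 5, 8]
r10 m[X5→φ3] = [8, 4, 6, 5]
r10 m[X5→φ4] = [4536, 3645, 4536, 4374]
r10 m[X3→φ1] = [280, 336, 448, 504]
r10 m[X3→φ2] = [63, 81, 81, 36]
r10 m[X1→φ4] = [1, 1, 1, 1]
r10 m[X11→φ2] = [56, 56, 48, 20]
r10 m[X11→φ3] = [648, 486, 567, 729]
fixed point reached at round 10
b[X2] = ⊗ incoming = [36288, 21168, 20160, 24192]

b[X2] = [36288, 21168, 20160, 24192]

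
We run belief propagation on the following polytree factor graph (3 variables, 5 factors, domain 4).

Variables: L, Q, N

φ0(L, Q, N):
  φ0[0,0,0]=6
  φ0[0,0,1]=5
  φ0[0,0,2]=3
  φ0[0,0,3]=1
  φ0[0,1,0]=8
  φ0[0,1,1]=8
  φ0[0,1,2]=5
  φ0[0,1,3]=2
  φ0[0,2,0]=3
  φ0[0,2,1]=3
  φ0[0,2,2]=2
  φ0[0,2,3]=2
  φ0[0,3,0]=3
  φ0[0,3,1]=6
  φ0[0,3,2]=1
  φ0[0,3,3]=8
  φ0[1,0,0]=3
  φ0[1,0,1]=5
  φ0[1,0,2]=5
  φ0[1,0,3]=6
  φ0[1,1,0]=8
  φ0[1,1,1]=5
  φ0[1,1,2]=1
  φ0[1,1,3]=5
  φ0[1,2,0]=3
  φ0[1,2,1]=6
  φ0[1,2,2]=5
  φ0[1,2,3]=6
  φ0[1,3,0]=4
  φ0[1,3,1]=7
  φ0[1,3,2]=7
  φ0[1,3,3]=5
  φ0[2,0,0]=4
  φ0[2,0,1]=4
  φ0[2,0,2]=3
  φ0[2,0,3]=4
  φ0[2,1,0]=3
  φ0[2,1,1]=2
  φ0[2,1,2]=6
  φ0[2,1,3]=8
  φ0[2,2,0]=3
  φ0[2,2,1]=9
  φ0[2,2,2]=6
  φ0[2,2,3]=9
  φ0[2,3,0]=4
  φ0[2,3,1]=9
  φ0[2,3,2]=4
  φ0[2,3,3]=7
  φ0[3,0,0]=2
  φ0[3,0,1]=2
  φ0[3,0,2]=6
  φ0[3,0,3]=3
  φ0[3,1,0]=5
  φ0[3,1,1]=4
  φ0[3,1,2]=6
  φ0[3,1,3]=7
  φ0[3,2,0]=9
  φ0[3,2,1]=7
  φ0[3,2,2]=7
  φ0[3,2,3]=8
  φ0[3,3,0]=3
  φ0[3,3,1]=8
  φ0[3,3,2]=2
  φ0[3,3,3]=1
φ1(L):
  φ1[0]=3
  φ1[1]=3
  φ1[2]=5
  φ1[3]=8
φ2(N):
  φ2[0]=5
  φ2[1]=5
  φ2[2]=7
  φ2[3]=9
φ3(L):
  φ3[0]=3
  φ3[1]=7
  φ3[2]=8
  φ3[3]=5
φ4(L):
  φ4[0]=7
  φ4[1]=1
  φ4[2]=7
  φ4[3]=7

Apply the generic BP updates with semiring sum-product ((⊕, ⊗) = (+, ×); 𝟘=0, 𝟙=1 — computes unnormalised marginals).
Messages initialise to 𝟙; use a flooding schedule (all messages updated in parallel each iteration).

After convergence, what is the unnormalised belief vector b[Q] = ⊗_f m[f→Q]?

init: all messages = 𝟙 over 4 values
r1 m[φ0→L] = [66, 81, 85, 80]
r1 m[φ0→Q] = [62, 83, 88, 79]
r1 m[φ0→N] = [71, 90, 69, 82]
r1 m[φ1→L] = [3, 3, 5, 8]
r1 m[φ2→N] = [5, 5, 7, 9]
r1 m[φ3→L] = [3, 7, 8, 5]
r1 m[φ4→L] = [7, 1, 7, 7]
r1 m[L→φ0] = [1, 1, 1, 1]
r1 m[L→φ1] = [1, 1, 1, 1]
r1 m[L→φ3] = [1, 1, 1, 1]
r1 m[L→φ4] = [1, 1, 1, 1]
r1 m[Q→φ0] = [1, 1, 1, 1]
r1 m[N→φ0] = [1, 1, 1, 1]
r1 m[N→φ2] = [1, 1, 1, 1]
r2 m[φ0→L] = [66, 81, 85, 80]
r2 m[φ0→Q] = [62, 83, 88, 79]
r2 m[φ0→N] = [71, 90, 69, 82]
r2 m[φ1→L] = [3, 3, 5, 8]
r2 m[φ2→N] = [5, 5, 7, 9]
r2 m[φ3→L] = [3, 7, 8, 5]
r2 m[φ4→L] = [7, 1, 7, 7]
r2 m[L→φ0] = [63, 21, 280, 280]
r2 m[L→φ1] = [1386, 567, 4760, 2800]
r2 m[L→φ3] = [1386, 243, 2975, 4480]
r2 m[L→φ4] = [594, 1701, 3400, 3200]
r2 m[Q→φ0] = [1, 1, 1, 1]
r2 m[N→φ0] = [5, 5, 7, 9]
r2 m[N→φ2] = [71, 90, 69, 82]
r3 m[φ0→L] = [404, 529, 575, 518]
r3 m[φ0→Q] = [60144, 91756, 114240, 76461]
r3 m[φ0→N] = [10878, 14469, 12271, 14441]
r3 m[φ1→L] = [3, 3, 5, 8]
r3 m[φ2→N] = [5, 5, 7, 9]
r3 m[φ3→L] = [3, 7, 8, 5]
r3 m[φ4→L] = [7, 1, 7, 7]
r3 m[L→φ0] = [63, 21, 280, 280]
r3 m[L→φ1] = [1386, 567, 4760, 2800]
r3 m[L→φ3] = [1386, 243, 2975, 4480]
r3 m[L→φ4] = [594, 1701, 3400, 3200]
r3 m[Q→φ0] = [1, 1, 1, 1]
r3 m[N→φ0] = [5, 5, 7, 9]
r3 m[N→φ2] = [71, 90, 69, 82]
r4 m[φ0→L] = [404, 529, 575, 518]
r4 m[φ0→Q] = [60144, 91756, 114240, 76461]
r4 m[φ0→N] = [10878, 14469, 12271, 14441]
r4 m[φ1→L] = [3, 3, 5, 8]
r4 m[φ2→N] = [5, 5, 7, 9]
r4 m[φ3→L] = [3, 7, 8, 5]
r4 m[φ4→L] = [7, 1, 7, 7]
r4 m[L→φ0] = [63, 21, 280, 280]
r4 m[L→φ1] = [8484, 3703, 32200, 18130]
r4 m[L→φ3] = [8484, 1587, 20125, 29008]
r4 m[L→φ4] = [3636, 11109, 23000, 20720]
r4 m[Q→φ0] = [1, 1, 1, 1]
r4 m[N→φ0] = [5, 5, 7, 9]
r4 m[N→φ2] = [10878, 14469, 12271, 14441]
r5 m[φ0→L] = [404, 529, 575, 518]
r5 m[φ0→Q] = [60144, 91756, 114240, 76461]
r5 m[φ0→N] = [10878, 14469, 12271, 14441]
r5 m[φ1→L] = [3, 3, 5, 8]
r5 m[φ2→N] = [5, 5, 7, 9]
r5 m[φ3→L] = [3, 7, 8, 5]
r5 m[φ4→L] = [7, 1, 7, 7]
r5 m[L→φ0] = [63, 21, 280, 280]
r5 m[L→φ1] = [8484, 3703, 32200, 18130]
r5 m[L→φ3] = [8484, 1587, 20125, 29008]
r5 m[L→φ4] = [3636, 11109, 23000, 20720]
r5 m[Q→φ0] = [1, 1, 1, 1]
r5 m[N→φ0] = [5, 5, 7, 9]
r5 m[N→φ2] = [10878, 14469, 12271, 14441]
fixed point reached at round 5
b[Q] = ⊗ incoming = [60144, 91756, 114240, 76461]

b[Q] = [60144, 91756, 114240, 76461]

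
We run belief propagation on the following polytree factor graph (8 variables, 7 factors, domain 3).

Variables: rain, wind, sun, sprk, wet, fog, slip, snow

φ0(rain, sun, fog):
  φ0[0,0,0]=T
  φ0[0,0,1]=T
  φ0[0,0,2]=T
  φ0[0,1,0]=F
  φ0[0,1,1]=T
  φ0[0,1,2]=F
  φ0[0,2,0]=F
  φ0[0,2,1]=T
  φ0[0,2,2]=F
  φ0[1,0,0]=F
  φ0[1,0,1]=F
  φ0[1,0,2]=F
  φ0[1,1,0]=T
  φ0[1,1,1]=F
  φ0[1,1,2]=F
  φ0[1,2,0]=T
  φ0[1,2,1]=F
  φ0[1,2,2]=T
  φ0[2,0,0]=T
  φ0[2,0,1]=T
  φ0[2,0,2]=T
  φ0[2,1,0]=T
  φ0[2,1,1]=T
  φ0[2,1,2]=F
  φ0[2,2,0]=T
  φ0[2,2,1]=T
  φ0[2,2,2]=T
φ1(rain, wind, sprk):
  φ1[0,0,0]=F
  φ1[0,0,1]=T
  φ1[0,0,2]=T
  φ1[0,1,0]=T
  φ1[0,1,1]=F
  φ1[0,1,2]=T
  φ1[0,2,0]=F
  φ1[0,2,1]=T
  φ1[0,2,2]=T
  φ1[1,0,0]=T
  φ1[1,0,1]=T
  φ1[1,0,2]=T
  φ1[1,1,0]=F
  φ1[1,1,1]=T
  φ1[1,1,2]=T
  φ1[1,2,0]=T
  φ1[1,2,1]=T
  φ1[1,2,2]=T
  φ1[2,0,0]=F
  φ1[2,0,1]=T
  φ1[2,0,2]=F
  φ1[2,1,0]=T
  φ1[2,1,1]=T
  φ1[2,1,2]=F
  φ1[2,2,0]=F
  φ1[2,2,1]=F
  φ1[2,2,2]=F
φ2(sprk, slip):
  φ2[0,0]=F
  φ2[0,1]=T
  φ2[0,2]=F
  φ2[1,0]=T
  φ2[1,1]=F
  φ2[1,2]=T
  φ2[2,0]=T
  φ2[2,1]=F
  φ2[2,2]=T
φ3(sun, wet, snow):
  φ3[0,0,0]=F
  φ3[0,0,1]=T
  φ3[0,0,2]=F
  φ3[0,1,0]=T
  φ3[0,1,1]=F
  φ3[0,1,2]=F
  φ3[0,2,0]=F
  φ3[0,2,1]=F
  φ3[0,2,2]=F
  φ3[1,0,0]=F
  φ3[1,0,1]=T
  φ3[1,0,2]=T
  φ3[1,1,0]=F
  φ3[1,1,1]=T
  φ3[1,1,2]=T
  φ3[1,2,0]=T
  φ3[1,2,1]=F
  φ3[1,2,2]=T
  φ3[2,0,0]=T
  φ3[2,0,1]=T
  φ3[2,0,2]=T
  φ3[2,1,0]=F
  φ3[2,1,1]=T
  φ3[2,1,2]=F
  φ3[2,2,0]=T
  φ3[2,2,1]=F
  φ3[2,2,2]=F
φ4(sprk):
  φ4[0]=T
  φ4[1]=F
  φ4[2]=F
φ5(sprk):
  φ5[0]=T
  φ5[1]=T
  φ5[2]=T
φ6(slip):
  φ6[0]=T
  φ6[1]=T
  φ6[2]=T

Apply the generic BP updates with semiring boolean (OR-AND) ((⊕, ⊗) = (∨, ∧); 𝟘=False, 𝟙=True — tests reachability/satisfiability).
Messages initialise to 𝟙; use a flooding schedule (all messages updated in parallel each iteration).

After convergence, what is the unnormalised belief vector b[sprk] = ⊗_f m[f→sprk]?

init: all messages = 𝟙 over 3 values
r1 m[φ0→rain] = [T, T, T]
r1 m[φ0→sun] = [T, T, T]
r1 m[φ0→fog] = [T, T, T]
r1 m[φ1→rain] = [T, T, T]
r1 m[φ1→wind] = [T, T, T]
r1 m[φ1→sprk] = [T, T, T]
r1 m[φ2→sprk] = [T, T, T]
r1 m[φ2→slip] = [T, T, T]
r1 m[φ3→sun] = [T, T, T]
r1 m[φ3→wet] = [T, T, T]
r1 m[φ3→snow] = [T, T, T]
r1 m[φ4→sprk] = [T, F, F]
r1 m[φ5→sprk] = [T, T, T]
r1 m[φ6→slip] = [T, T, T]
r1 m[rain→φ0] = [T, T, T]
r1 m[rain→φ1] = [T, T, T]
r1 m[wind→φ1] = [T, T, T]
r1 m[sun→φ0] = [T, T, T]
r1 m[sun→φ3] = [T, T, T]
r1 m[sprk→φ1] = [T, T, T]
r1 m[sprk→φ2] = [T, T, T]
r1 m[sprk→φ4] = [T, T, T]
r1 m[sprk→φ5] = [T, T, T]
r1 m[wet→φ3] = [T, T, T]
r1 m[fog→φ0] = [T, T, T]
r1 m[slip→φ2] = [T, T, T]
r1 m[slip→φ6] = [T, T, T]
r1 m[snow→φ3] = [T, T, T]
r2 m[φ0→rain] = [T, T, T]
r2 m[φ0→sun] = [T, T, T]
r2 m[φ0→fog] = [T, T, T]
r2 m[φ1→rain] = [T, T, T]
r2 m[φ1→wind] = [T, T, T]
r2 m[φ1→sprk] = [T, T, T]
r2 m[φ2→sprk] = [T, T, T]
r2 m[φ2→slip] = [T, T, T]
r2 m[φ3→sun] = [T, T, T]
r2 m[φ3→wet] = [T, T, T]
r2 m[φ3→snow] = [T, T, T]
r2 m[φ4→sprk] = [T, F, F]
r2 m[φ5→sprk] = [T, T, T]
r2 m[φ6→slip] = [T, T, T]
r2 m[rain→φ0] = [T, T, T]
r2 m[rain→φ1] = [T, T, T]
r2 m[wind→φ1] = [T, T, T]
r2 m[sun→φ0] = [T, T, T]
r2 m[sun→φ3] = [T, T, T]
r2 m[sprk→φ1] = [T, F, F]
r2 m[sprk→φ2] = [T, F, F]
r2 m[sprk→φ4] = [T, T, T]
r2 m[sprk→φ5] = [T, F, F]
r2 m[wet→φ3] = [T, T, T]
r2 m[fog→φ0] = [T, T, T]
r2 m[slip→φ2] = [T, T, T]
r2 m[slip→φ6] = [T, T, T]
r2 m[snow→φ3] = [T, T, T]
r3 m[φ0→rain] = [T, T, T]
r3 m[φ0→sun] = [T, T, T]
r3 m[φ0→fog] = [T, T, T]
r3 m[φ1→rain] = [T, T, T]
r3 m[φ1→wind] = [T, T, T]
r3 m[φ1→sprk] = [T, T, T]
r3 m[φ2→sprk] = [T, T, T]
r3 m[φ2→slip] = [F, T, F]
r3 m[φ3→sun] = [T, T, T]
r3 m[φ3→wet] = [T, T, T]
r3 m[φ3→snow] = [T, T, T]
r3 m[φ4→sprk] = [T, F, F]
r3 m[φ5→sprk] = [T, T, T]
r3 m[φ6→slip] = [T, T, T]
r3 m[rain→φ0] = [T, T, T]
r3 m[rain→φ1] = [T, T, T]
r3 m[wind→φ1] = [T, T, T]
r3 m[sun→φ0] = [T, T, T]
r3 m[sun→φ3] = [T, T, T]
r3 m[sprk→φ1] = [T, F, F]
r3 m[sprk→φ2] = [T, F, F]
r3 m[sprk→φ4] = [T, T, T]
r3 m[sprk→φ5] = [T, F, F]
r3 m[wet→φ3] = [T, T, T]
r3 m[fog→φ0] = [T, T, T]
r3 m[slip→φ2] = [T, T, T]
r3 m[slip→φ6] = [T, T, T]
r3 m[snow→φ3] = [T, T, T]
r4 m[φ0→rain] = [T, T, T]
r4 m[φ0→sun] = [T, T, T]
r4 m[φ0→fog] = [T, T, T]
r4 m[φ1→rain] = [T, T, T]
r4 m[φ1→wind] = [T, T, T]
r4 m[φ1→sprk] = [T, T, T]
r4 m[φ2→sprk] = [T, T, T]
r4 m[φ2→slip] = [F, T, F]
r4 m[φ3→sun] = [T, T, T]
r4 m[φ3→wet] = [T, T, T]
r4 m[φ3→snow] = [T, T, T]
r4 m[φ4→sprk] = [T, F, F]
r4 m[φ5→sprk] = [T, T, T]
r4 m[φ6→slip] = [T, T, T]
r4 m[rain→φ0] = [T, T, T]
r4 m[rain→φ1] = [T, T, T]
r4 m[wind→φ1] = [T, T, T]
r4 m[sun→φ0] = [T, T, T]
r4 m[sun→φ3] = [T, T, T]
r4 m[sprk→φ1] = [T, F, F]
r4 m[sprk→φ2] = [T, F, F]
r4 m[sprk→φ4] = [T, T, T]
r4 m[sprk→φ5] = [T, F, F]
r4 m[wet→φ3] = [T, T, T]
r4 m[fog→φ0] = [T, T, T]
r4 m[slip→φ2] = [T, T, T]
r4 m[slip→φ6] = [F, T, F]
r4 m[snow→φ3] = [T, T, T]
r5 m[φ0→rain] = [T, T, T]
r5 m[φ0→sun] = [T, T, T]
r5 m[φ0→fog] = [T, T, T]
r5 m[φ1→rain] = [T, T, T]
r5 m[φ1→wind] = [T, T, T]
r5 m[φ1→sprk] = [T, T, T]
r5 m[φ2→sprk] = [T, T, T]
r5 m[φ2→slip] = [F, T, F]
r5 m[φ3→sun] = [T, T, T]
r5 m[φ3→wet] = [T, T, T]
r5 m[φ3→snow] = [T, T, T]
r5 m[φ4→sprk] = [T, F, F]
r5 m[φ5→sprk] = [T, T, T]
r5 m[φ6→slip] = [T, T, T]
r5 m[rain→φ0] = [T, T, T]
r5 m[rain→φ1] = [T, T, T]
r5 m[wind→φ1] = [T, T, T]
r5 m[sun→φ0] = [T, T, T]
r5 m[sun→φ3] = [T, T, T]
r5 m[sprk→φ1] = [T, F, F]
r5 m[sprk→φ2] = [T, F, F]
r5 m[sprk→φ4] = [T, T, T]
r5 m[sprk→φ5] = [T, F, F]
r5 m[wet→φ3] = [T, T, T]
r5 m[fog→φ0] = [T, T, T]
r5 m[slip→φ2] = [T, T, T]
r5 m[slip→φ6] = [F, T, F]
r5 m[snow→φ3] = [T, T, T]
fixed point reached at round 5
b[sprk] = ⊗ incoming = [T, F, F]

b[sprk] = [T, F, F]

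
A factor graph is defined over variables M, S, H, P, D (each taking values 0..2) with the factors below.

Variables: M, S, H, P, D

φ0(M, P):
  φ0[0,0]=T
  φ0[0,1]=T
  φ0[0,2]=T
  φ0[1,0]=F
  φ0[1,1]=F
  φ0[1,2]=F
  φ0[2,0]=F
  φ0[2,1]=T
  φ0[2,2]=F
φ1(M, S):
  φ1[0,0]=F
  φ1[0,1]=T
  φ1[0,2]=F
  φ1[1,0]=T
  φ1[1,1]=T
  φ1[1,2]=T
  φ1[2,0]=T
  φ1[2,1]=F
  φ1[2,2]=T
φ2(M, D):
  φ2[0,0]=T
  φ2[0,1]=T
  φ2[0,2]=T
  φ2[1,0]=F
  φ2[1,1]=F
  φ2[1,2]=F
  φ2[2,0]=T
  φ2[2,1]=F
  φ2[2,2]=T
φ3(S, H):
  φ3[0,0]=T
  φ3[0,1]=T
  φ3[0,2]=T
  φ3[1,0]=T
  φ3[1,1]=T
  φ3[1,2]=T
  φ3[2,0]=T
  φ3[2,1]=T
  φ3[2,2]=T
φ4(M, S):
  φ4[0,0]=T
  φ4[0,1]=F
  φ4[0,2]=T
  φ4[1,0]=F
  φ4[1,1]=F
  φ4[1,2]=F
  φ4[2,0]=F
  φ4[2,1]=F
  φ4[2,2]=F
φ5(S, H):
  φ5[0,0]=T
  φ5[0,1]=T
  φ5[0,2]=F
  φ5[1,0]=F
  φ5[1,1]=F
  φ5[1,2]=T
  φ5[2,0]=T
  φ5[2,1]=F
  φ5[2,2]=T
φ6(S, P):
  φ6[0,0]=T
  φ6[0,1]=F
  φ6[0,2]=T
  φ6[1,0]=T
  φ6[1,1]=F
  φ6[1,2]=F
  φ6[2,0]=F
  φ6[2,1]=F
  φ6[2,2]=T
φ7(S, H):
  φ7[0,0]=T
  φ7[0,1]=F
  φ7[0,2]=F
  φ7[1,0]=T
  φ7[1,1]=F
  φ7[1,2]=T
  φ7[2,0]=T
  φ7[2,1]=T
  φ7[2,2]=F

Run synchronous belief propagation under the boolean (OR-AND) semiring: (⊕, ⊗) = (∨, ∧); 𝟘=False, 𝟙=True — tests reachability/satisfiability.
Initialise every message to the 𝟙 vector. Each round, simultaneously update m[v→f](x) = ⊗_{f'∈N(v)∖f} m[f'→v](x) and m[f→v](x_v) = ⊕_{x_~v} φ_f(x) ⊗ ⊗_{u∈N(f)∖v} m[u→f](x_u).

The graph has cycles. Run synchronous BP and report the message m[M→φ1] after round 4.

init: all messages = 𝟙 over 3 values
r1 m[φ0→M] = [T, F, T]
r1 m[φ0→P] = [T, T, T]
r1 m[φ1→M] = [T, T, T]
r1 m[φ1→S] = [T, T, T]
r1 m[φ2→M] = [T, F, T]
r1 m[φ2→D] = [T, T, T]
r1 m[φ3→S] = [T, T, T]
r1 m[φ3→H] = [T, T, T]
r1 m[φ4→M] = [T, F, F]
r1 m[φ4→S] = [T, F, T]
r1 m[φ5→S] = [T, T, T]
r1 m[φ5→H] = [T, T, T]
r1 m[φ6→S] = [T, T, T]
r1 m[φ6→P] = [T, F, T]
r1 m[φ7→S] = [T, T, T]
r1 m[φ7→H] = [T, T, T]
r1 m[M→φ0] = [T, T, T]
r1 m[M→φ1] = [T, T, T]
r1 m[M→φ2] = [T, T, T]
r1 m[M→φ4] = [T, T, T]
r1 m[S→φ1] = [T, T, T]
r1 m[S→φ3] = [T, T, T]
r1 m[S→φ4] = [T, T, T]
r1 m[S→φ5] = [T, T, T]
r1 m[S→φ6] = [T, T, T]
r1 m[S→φ7] = [T, T, T]
r1 m[H→φ3] = [T, T, T]
r1 m[H→φ5] = [T, T, T]
r1 m[H→φ7] = [T, T, T]
r1 m[P→φ0] = [T, T, T]
r1 m[P→φ6] = [T, T, T]
r1 m[D→φ2] = [T, T, T]
r2 m[φ0→M] = [T, F, T]
r2 m[φ0→P] = [T, T, T]
r2 m[φ1→M] = [T, T, T]
r2 m[φ1→S] = [T, T, T]
r2 m[φ2→M] = [T, F, T]
r2 m[φ2→D] = [T, T, T]
r2 m[φ3→S] = [T, T, T]
r2 m[φ3→H] = [T, T, T]
r2 m[φ4→M] = [T, F, F]
r2 m[φ4→S] = [T, F, T]
r2 m[φ5→S] = [T, T, T]
r2 m[φ5→H] = [T, T, T]
r2 m[φ6→S] = [T, T, T]
r2 m[φ6→P] = [T, F, T]
r2 m[φ7→S] = [T, T, T]
r2 m[φ7→H] = [T, T, T]
r2 m[M→φ0] = [T, F, F]
r2 m[M→φ1] = [T, F, F]
r2 m[M→φ2] = [T, F, F]
r2 m[M→φ4] = [T, F, T]
r2 m[S→φ1] = [T, F, T]
r2 m[S→φ3] = [T, F, T]
r2 m[S→φ4] = [T, T, T]
r2 m[S→φ5] = [T, F, T]
r2 m[S→φ6] = [T, F, T]
r2 m[S→φ7] = [T, F, T]
r2 m[H→φ3] = [T, T, T]
r2 m[H→φ5] = [T, T, T]
r2 m[H→φ7] = [T, T, T]
r2 m[P→φ0] = [T, F, T]
r2 m[P→φ6] = [T, T, T]
r2 m[D→φ2] = [T, T, T]
r3 m[φ0→M] = [T, F, F]
r3 m[φ0→P] = [T, T, T]
r3 m[φ1→M] = [F, T, T]
r3 m[φ1→S] = [F, T, F]
r3 m[φ2→M] = [T, F, T]
r3 m[φ2→D] = [T, T, T]
r3 m[φ3→S] = [T, T, T]
r3 m[φ3→H] = [T, T, T]
r3 m[φ4→M] = [T, F, F]
r3 m[φ4→S] = [T, F, T]
r3 m[φ5→S] = [T, T, T]
r3 m[φ5→H] = [T, T, T]
r3 m[φ6→S] = [T, T, T]
r3 m[φ6→P] = [T, F, T]
r3 m[φ7→S] = [T, T, T]
r3 m[φ7→H] = [T, T, F]
r3 m[M→φ0] = [T, F, F]
r3 m[M→φ1] = [T, F, F]
r3 m[M→φ2] = [T, F, F]
r3 m[M→φ4] = [T, F, T]
r3 m[S→φ1] = [T, F, T]
r3 m[S→φ3] = [T, F, T]
r3 m[S→φ4] = [T, T, T]
r3 m[S→φ5] = [T, F, T]
r3 m[S→φ6] = [T, F, T]
r3 m[S→φ7] = [T, F, T]
r3 m[H→φ3] = [T, T, T]
r3 m[H→φ5] = [T, T, T]
r3 m[H→φ7] = [T, T, T]
r3 m[P→φ0] = [T, F, T]
r3 m[P→φ6] = [T, T, T]
r3 m[D→φ2] = [T, T, T]
r4 m[φ0→M] = [T, F, F]
r4 m[φ0→P] = [T, T, T]
r4 m[φ1→M] = [F, T, T]
r4 m[φ1→S] = [F, T, F]
r4 m[φ2→M] = [T, F, T]
r4 m[φ2→D] = [T, T, T]
r4 m[φ3→S] = [T, T, T]
r4 m[φ3→H] = [T, T, T]
r4 m[φ4→M] = [T, F, F]
r4 m[φ4→S] = [T, F, T]
r4 m[φ5→S] = [T, T, T]
r4 m[φ5→H] = [T, T, T]
r4 m[φ6→S] = [T, T, T]
r4 m[φ6→P] = [T, F, T]
r4 m[φ7→S] = [T, T, T]
r4 m[φ7→H] = [T, T, F]
r4 m[M→φ0] = [F, F, F]
r4 m[M→φ1] = [T, F, F]
r4 m[M→φ2] = [F, F, F]
r4 m[M→φ4] = [F, F, F]
r4 m[S→φ1] = [T, F, T]
r4 m[S→φ3] = [F, F, F]
r4 m[S→φ4] = [F, T, F]
r4 m[S→φ5] = [F, F, F]
r4 m[S→φ6] = [F, F, F]
r4 m[S→φ7] = [F, F, F]
r4 m[H→φ3] = [T, T, F]
r4 m[H→φ5] = [T, T, F]
r4 m[H→φ7] = [T, T, T]
r4 m[P→φ0] = [T, F, T]
r4 m[P→φ6] = [T, T, T]
r4 m[D→φ2] = [T, T, T]

message @ round 4 = [T, F, F]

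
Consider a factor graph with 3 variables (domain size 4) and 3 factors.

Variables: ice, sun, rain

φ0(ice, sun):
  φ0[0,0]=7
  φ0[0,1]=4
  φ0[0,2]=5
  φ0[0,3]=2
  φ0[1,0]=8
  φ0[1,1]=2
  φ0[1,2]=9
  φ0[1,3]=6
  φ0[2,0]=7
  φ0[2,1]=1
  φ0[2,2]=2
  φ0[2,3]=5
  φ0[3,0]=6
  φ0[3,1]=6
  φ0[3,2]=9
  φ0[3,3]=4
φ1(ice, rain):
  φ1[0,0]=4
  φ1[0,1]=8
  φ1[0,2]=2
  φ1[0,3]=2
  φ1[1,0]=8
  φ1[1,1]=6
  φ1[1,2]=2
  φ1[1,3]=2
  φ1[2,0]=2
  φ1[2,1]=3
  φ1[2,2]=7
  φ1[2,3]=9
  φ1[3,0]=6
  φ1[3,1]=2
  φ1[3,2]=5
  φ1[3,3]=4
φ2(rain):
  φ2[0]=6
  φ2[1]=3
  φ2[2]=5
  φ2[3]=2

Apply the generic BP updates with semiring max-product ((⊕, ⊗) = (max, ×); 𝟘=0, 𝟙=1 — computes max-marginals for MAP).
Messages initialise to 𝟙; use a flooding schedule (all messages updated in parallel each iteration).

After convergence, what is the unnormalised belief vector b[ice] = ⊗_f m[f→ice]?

b[ice] = [168, 432, 245, 324]

init: all messages = 𝟙 over 4 values
r1 m[φ0→ice] = [7, 9, 7, 9]
r1 m[φ0→sun] = [8, 6, 9, 6]
r1 m[φ1→ice] = [8, 8, 9, 6]
r1 m[φ1→rain] = [8, 8, 7, 9]
r1 m[φ2→rain] = [6, 3, 5, 2]
r1 m[ice→φ0] = [1, 1, 1, 1]
r1 m[ice→φ1] = [1, 1, 1, 1]
r1 m[sun→φ0] = [1, 1, 1, 1]
r1 m[rain→φ1] = [1, 1, 1, 1]
r1 m[rain→φ2] = [1, 1, 1, 1]
r2 m[φ0→ice] = [7, 9, 7, 9]
r2 m[φ0→sun] = [8, 6, 9, 6]
r2 m[φ1→ice] = [8, 8, 9, 6]
r2 m[φ1→rain] = [8, 8, 7, 9]
r2 m[φ2→rain] = [6, 3, 5, 2]
r2 m[ice→φ0] = [8, 8, 9, 6]
r2 m[ice→φ1] = [7, 9, 7, 9]
r2 m[sun→φ0] = [1, 1, 1, 1]
r2 m[rain→φ1] = [6, 3, 5, 2]
r2 m[rain→φ2] = [8, 8, 7, 9]
r3 m[φ0→ice] = [7, 9, 7, 9]
r3 m[φ0→sun] = [64, 36, 72, 48]
r3 m[φ1→ice] = [24, 48, 35, 36]
r3 m[φ1→rain] = [72, 56, 49, 63]
r3 m[φ2→rain] = [6, 3, 5, 2]
r3 m[ice→φ0] = [8, 8, 9, 6]
r3 m[ice→φ1] = [7, 9, 7, 9]
r3 m[sun→φ0] = [1, 1, 1, 1]
r3 m[rain→φ1] = [6, 3, 5, 2]
r3 m[rain→φ2] = [8, 8, 7, 9]
r4 m[φ0→ice] = [7, 9, 7, 9]
r4 m[φ0→sun] = [64, 36, 72, 48]
r4 m[φ1→ice] = [24, 48, 35, 36]
r4 m[φ1→rain] = [72, 56, 49, 63]
r4 m[φ2→rain] = [6, 3, 5, 2]
r4 m[ice→φ0] = [24, 48, 35, 36]
r4 m[ice→φ1] = [7, 9, 7, 9]
r4 m[sun→φ0] = [1, 1, 1, 1]
r4 m[rain→φ1] = [6, 3, 5, 2]
r4 m[rain→φ2] = [72, 56, 49, 63]
r5 m[φ0→ice] = [7, 9, 7, 9]
r5 m[φ0→sun] = [384, 216, 432, 288]
r5 m[φ1→ice] = [24, 48, 35, 36]
r5 m[φ1→rain] = [72, 56, 49, 63]
r5 m[φ2→rain] = [6, 3, 5, 2]
r5 m[ice→φ0] = [24, 48, 35, 36]
r5 m[ice→φ1] = [7, 9, 7, 9]
r5 m[sun→φ0] = [1, 1, 1, 1]
r5 m[rain→φ1] = [6, 3, 5, 2]
r5 m[rain→φ2] = [72, 56, 49, 63]
r6 m[φ0→ice] = [7, 9, 7, 9]
r6 m[φ0→sun] = [384, 216, 432, 288]
r6 m[φ1→ice] = [24, 48, 35, 36]
r6 m[φ1→rain] = [72, 56, 49, 63]
r6 m[φ2→rain] = [6, 3, 5, 2]
r6 m[ice→φ0] = [24, 48, 35, 36]
r6 m[ice→φ1] = [7, 9, 7, 9]
r6 m[sun→φ0] = [1, 1, 1, 1]
r6 m[rain→φ1] = [6, 3, 5, 2]
r6 m[rain→φ2] = [72, 56, 49, 63]
fixed point reached at round 6
b[ice] = ⊗ incoming = [168, 432, 245, 324]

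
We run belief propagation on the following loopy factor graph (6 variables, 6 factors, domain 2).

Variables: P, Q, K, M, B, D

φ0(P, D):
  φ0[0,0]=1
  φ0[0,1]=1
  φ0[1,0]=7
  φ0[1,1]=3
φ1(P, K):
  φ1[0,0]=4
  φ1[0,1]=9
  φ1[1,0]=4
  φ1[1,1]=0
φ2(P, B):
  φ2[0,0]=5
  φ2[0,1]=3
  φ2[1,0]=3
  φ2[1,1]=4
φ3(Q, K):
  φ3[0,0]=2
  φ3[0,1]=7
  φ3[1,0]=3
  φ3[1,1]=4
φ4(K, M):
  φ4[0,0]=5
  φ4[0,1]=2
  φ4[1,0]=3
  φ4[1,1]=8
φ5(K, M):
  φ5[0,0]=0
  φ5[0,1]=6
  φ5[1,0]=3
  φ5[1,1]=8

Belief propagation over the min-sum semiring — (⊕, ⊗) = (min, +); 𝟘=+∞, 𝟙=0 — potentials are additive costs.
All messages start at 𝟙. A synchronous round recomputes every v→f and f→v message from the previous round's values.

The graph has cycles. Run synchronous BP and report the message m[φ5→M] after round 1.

message @ round 1 = [0, 6]

init: all messages = 𝟙 over 2 values
r1 m[φ0→P] = [1, 3]
r1 m[φ0→D] = [1, 1]
r1 m[φ1→P] = [4, 0]
r1 m[φ1→K] = [4, 0]
r1 m[φ2→P] = [3, 3]
r1 m[φ2→B] = [3, 3]
r1 m[φ3→Q] = [2, 3]
r1 m[φ3→K] = [2, 4]
r1 m[φ4→K] = [2, 3]
r1 m[φ4→M] = [3, 2]
r1 m[φ5→K] = [0, 3]
r1 m[φ5→M] = [0, 6]
r1 m[P→φ0] = [0, 0]
r1 m[P→φ1] = [0, 0]
r1 m[P→φ2] = [0, 0]
r1 m[Q→φ3] = [0, 0]
r1 m[K→φ1] = [0, 0]
r1 m[K→φ3] = [0, 0]
r1 m[K→φ4] = [0, 0]
r1 m[K→φ5] = [0, 0]
r1 m[M→φ4] = [0, 0]
r1 m[M→φ5] = [0, 0]
r1 m[B→φ2] = [0, 0]
r1 m[D→φ0] = [0, 0]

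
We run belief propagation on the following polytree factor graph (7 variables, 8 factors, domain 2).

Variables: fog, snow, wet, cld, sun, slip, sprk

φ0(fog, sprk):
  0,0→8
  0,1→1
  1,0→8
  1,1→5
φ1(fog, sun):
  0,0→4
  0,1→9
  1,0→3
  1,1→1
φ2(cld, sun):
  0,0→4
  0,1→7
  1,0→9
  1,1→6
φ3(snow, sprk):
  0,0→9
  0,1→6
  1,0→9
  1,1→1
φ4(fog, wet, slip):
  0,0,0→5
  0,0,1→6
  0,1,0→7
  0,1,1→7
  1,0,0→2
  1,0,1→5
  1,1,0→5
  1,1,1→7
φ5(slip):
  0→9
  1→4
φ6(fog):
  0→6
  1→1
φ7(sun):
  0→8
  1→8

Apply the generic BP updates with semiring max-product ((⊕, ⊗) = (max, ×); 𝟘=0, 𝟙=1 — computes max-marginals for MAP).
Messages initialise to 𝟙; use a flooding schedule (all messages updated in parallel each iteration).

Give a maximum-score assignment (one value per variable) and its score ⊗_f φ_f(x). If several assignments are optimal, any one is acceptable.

assignment: (fog=0, snow=0, wet=1, cld=0, sun=1, slip=0, sprk=0); score = 13716864

init: all messages = 𝟙 over 2 values
r1 m[φ0→fog] = [8, 8]
r1 m[φ0→sprk] = [8, 5]
r1 m[φ1→fog] = [9, 3]
r1 m[φ1→sun] = [4, 9]
r1 m[φ2→cld] = [7, 9]
r1 m[φ2→sun] = [9, 7]
r1 m[φ3→snow] = [9, 9]
r1 m[φ3→sprk] = [9, 6]
r1 m[φ4→fog] = [7, 7]
r1 m[φ4→wet] = [6, 7]
r1 m[φ4→slip] = [7, 7]
r1 m[φ5→slip] = [9, 4]
r1 m[φ6→fog] = [6, 1]
r1 m[φ7→sun] = [8, 8]
r1 m[fog→φ0] = [1, 1]
r1 m[fog→φ1] = [1, 1]
r1 m[fog→φ4] = [1, 1]
r1 m[fog→φ6] = [1, 1]
r1 m[snow→φ3] = [1, 1]
r1 m[wet→φ4] = [1, 1]
r1 m[cld→φ2] = [1, 1]
r1 m[sun→φ1] = [1, 1]
r1 m[sun→φ2] = [1, 1]
r1 m[sun→φ7] = [1, 1]
r1 m[slip→φ4] = [1, 1]
r1 m[slip→φ5] = [1, 1]
r1 m[sprk→φ0] = [1, 1]
r1 m[sprk→φ3] = [1, 1]
r2 m[φ0→fog] = [8, 8]
r2 m[φ0→sprk] = [8, 5]
r2 m[φ1→fog] = [9, 3]
r2 m[φ1→sun] = [4, 9]
r2 m[φ2→cld] = [7, 9]
r2 m[φ2→sun] = [9, 7]
r2 m[φ3→snow] = [9, 9]
r2 m[φ3→sprk] = [9, 6]
r2 m[φ4→fog] = [7, 7]
r2 m[φ4→wet] = [6, 7]
r2 m[φ4→slip] = [7, 7]
r2 m[φ5→slip] = [9, 4]
r2 m[φ6→fog] = [6, 1]
r2 m[φ7→sun] = [8, 8]
r2 m[fog→φ0] = [378, 21]
r2 m[fog→φ1] = [336, 56]
r2 m[fog→φ4] = [432, 24]
r2 m[fog→φ6] = [504, 168]
r2 m[snow→φ3] = [1, 1]
r2 m[wet→φ4] = [1, 1]
r2 m[cld→φ2] = [1, 1]
r2 m[sun→φ1] = [72, 56]
r2 m[sun→φ2] = [32, 72]
r2 m[sun→φ7] = [36, 63]
r2 m[slip→φ4] = [9, 4]
r2 m[slip→φ5] = [7, 7]
r2 m[sprk→φ0] = [9, 6]
r2 m[sprk→φ3] = [8, 5]
r3 m[φ0→fog] = [72, 72]
r3 m[φ0→sprk] = [3024, 378]
r3 m[φ1→fog] = [504, 216]
r3 m[φ1→sun] = [1344, 3024]
r3 m[φ2→cld] = [504, 432]
r3 m[φ2→sun] = [9, 7]
r3 m[φ3→snow] = [72, 72]
r3 m[φ3→sprk] = [9, 6]
r3 m[φ4→fog] = [63, 45]
r3 m[φ4→wet] = [19440, 27216]
r3 m[φ4→slip] = [3024, 3024]
r3 m[φ5→slip] = [9, 4]
r3 m[φ6→fog] = [6, 1]
r3 m[φ7→sun] = [8, 8]
r3 m[fog→φ0] = [378, 21]
r3 m[fog→φ1] = [336, 56]
r3 m[fog→φ4] = [432, 24]
r3 m[fog→φ6] = [504, 168]
r3 m[snow→φ3] = [1, 1]
r3 m[wet→φ4] = [1, 1]
r3 m[cld→φ2] = [1, 1]
r3 m[sun→φ1] = [72, 56]
r3 m[sun→φ2] = [32, 72]
r3 m[sun→φ7] = [36, 63]
r3 m[slip→φ4] = [9, 4]
r3 m[slip→φ5] = [7, 7]
r3 m[sprk→φ0] = [9, 6]
r3 m[sprk→φ3] = [8, 5]
r4 m[φ0→fog] = [72, 72]
r4 m[φ0→sprk] = [3024, 378]
r4 m[φ1→fog] = [504, 216]
r4 m[φ1→sun] = [1344, 3024]
r4 m[φ2→cld] = [504, 432]
r4 m[φ2→sun] = [9, 7]
r4 m[φ3→snow] = [72, 72]
r4 m[φ3→sprk] = [9, 6]
r4 m[φ4→fog] = [63, 45]
r4 m[φ4→wet] = [19440, 27216]
r4 m[φ4→slip] = [3024, 3024]
r4 m[φ5→slip] = [9, 4]
r4 m[φ6→fog] = [6, 1]
r4 m[φ7→sun] = [8, 8]
r4 m[fog→φ0] = [190512, 9720]
r4 m[fog→φ1] = [27216, 3240]
r4 m[fog→φ4] = [217728, 15552]
r4 m[fog→φ6] = [2286144, 699840]
r4 m[snow→φ3] = [1, 1]
r4 m[wet→φ4] = [1, 1]
r4 m[cld→φ2] = [1, 1]
r4 m[sun→φ1] = [72, 56]
r4 m[sun→φ2] = [10752, 24192]
r4 m[sun→φ7] = [12096, 21168]
r4 m[slip→φ4] = [9, 4]
r4 m[slip→φ5] = [3024, 3024]
r4 m[sprk→φ0] = [9, 6]
r4 m[sprk→φ3] = [3024, 378]
r5 m[φ0→fog] = [72, 72]
r5 m[φ0→sprk] = [1524096, 190512]
r5 m[φ1→fog] = [504, 216]
r5 m[φ1→sun] = [108864, 244944]
r5 m[φ2→cld] = [169344, 145152]
r5 m[φ2→sun] = [9, 7]
r5 m[φ3→snow] = [27216, 27216]
r5 m[φ3→sprk] = [9, 6]
r5 m[φ4→fog] = [63, 45]
r5 m[φ4→wet] = [9797760, 13716864]
r5 m[φ4→slip] = [1524096, 1524096]
r5 m[φ5→slip] = [9, 4]
r5 m[φ6→fog] = [6, 1]
r5 m[φ7→sun] = [8, 8]
r5 m[fog→φ0] = [190512, 9720]
r5 m[fog→φ1] = [27216, 3240]
r5 m[fog→φ4] = [217728, 15552]
r5 m[fog→φ6] = [2286144, 699840]
r5 m[snow→φ3] = [1, 1]
r5 m[wet→φ4] = [1, 1]
r5 m[cld→φ2] = [1, 1]
r5 m[sun→φ1] = [72, 56]
r5 m[sun→φ2] = [10752, 24192]
r5 m[sun→φ7] = [12096, 21168]
r5 m[slip→φ4] = [9, 4]
r5 m[slip→φ5] = [3024, 3024]
r5 m[sprk→φ0] = [9, 6]
r5 m[sprk→φ3] = [3024, 378]
r6 m[φ0→fog] = [72, 72]
r6 m[φ0→sprk] = [1524096, 190512]
r6 m[φ1→fog] = [504, 216]
r6 m[φ1→sun] = [108864, 244944]
r6 m[φ2→cld] = [169344, 145152]
r6 m[φ2→sun] = [9, 7]
r6 m[φ3→snow] = [27216, 27216]
r6 m[φ3→sprk] = [9, 6]
r6 m[φ4→fog] = [63, 45]
r6 m[φ4→wet] = [9797760, 13716864]
r6 m[φ4→slip] = [1524096, 1524096]
r6 m[φ5→slip] = [9, 4]
r6 m[φ6→fog] = [6, 1]
r6 m[φ7→sun] = [8, 8]
r6 m[fog→φ0] = [190512, 9720]
r6 m[fog→φ1] = [27216, 3240]
r6 m[fog→φ4] = [217728, 15552]
r6 m[fog→φ6] = [2286144, 699840]
r6 m[snow→φ3] = [1, 1]
r6 m[wet→φ4] = [1, 1]
r6 m[cld→φ2] = [1, 1]
r6 m[sun→φ1] = [72, 56]
r6 m[sun→φ2] = [870912, 1959552]
r6 m[sun→φ7] = [979776, 1714608]
r6 m[slip→φ4] = [9, 4]
r6 m[slip→φ5] = [1524096, 1524096]
r6 m[sprk→φ0] = [9, 6]
r6 m[sprk→φ3] = [1524096, 190512]
r7 m[φ0→fog] = [72, 72]
r7 m[φ0→sprk] = [1524096, 190512]
r7 m[φ1→fog] = [504, 216]
r7 m[φ1→sun] = [108864, 244944]
r7 m[φ2→cld] = [13716864, 11757312]
r7 m[φ2→sun] = [9, 7]
r7 m[φ3→snow] = [13716864, 13716864]
r7 m[φ3→sprk] = [9, 6]
r7 m[φ4→fog] = [63, 45]
r7 m[φ4→wet] = [9797760, 13716864]
r7 m[φ4→slip] = [1524096, 1524096]
r7 m[φ5→slip] = [9, 4]
r7 m[φ6→fog] = [6, 1]
r7 m[φ7→sun] = [8, 8]
r7 m[fog→φ0] = [190512, 9720]
r7 m[fog→φ1] = [27216, 3240]
r7 m[fog→φ4] = [217728, 15552]
r7 m[fog→φ6] = [2286144, 699840]
r7 m[snow→φ3] = [1, 1]
r7 m[wet→φ4] = [1, 1]
r7 m[cld→φ2] = [1, 1]
r7 m[sun→φ1] = [72, 56]
r7 m[sun→φ2] = [870912, 1959552]
r7 m[sun→φ7] = [979776, 1714608]
r7 m[slip→φ4] = [9, 4]
r7 m[slip→φ5] = [1524096, 1524096]
r7 m[sprk→φ0] = [9, 6]
r7 m[sprk→φ3] = [1524096, 190512]
r8 m[φ0→fog] = [72, 72]
r8 m[φ0→sprk] = [1524096, 190512]
r8 m[φ1→fog] = [504, 216]
r8 m[φ1→sun] = [108864, 244944]
r8 m[φ2→cld] = [13716864, 11757312]
r8 m[φ2→sun] = [9, 7]
r8 m[φ3→snow] = [13716864, 13716864]
r8 m[φ3→sprk] = [9, 6]
r8 m[φ4→fog] = [63, 45]
r8 m[φ4→wet] = [9797760, 13716864]
r8 m[φ4→slip] = [1524096, 1524096]
r8 m[φ5→slip] = [9, 4]
r8 m[φ6→fog] = [6, 1]
r8 m[φ7→sun] = [8, 8]
r8 m[fog→φ0] = [190512, 9720]
r8 m[fog→φ1] = [27216, 3240]
r8 m[fog→φ4] = [217728, 15552]
r8 m[fog→φ6] = [2286144, 699840]
r8 m[snow→φ3] = [1, 1]
r8 m[wet→φ4] = [1, 1]
r8 m[cld→φ2] = [1, 1]
r8 m[sun→φ1] = [72, 56]
r8 m[sun→φ2] = [870912, 1959552]
r8 m[sun→φ7] = [979776, 1714608]
r8 m[slip→φ4] = [9, 4]
r8 m[slip→φ5] = [1524096, 1524096]
r8 m[sprk→φ0] = [9, 6]
r8 m[sprk→φ3] = [1524096, 190512]
fixed point reached at round 8
traceback from fog: (fog=0, snow=0, wet=1, cld=0, sun=1, slip=0, sprk=0), score=13716864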